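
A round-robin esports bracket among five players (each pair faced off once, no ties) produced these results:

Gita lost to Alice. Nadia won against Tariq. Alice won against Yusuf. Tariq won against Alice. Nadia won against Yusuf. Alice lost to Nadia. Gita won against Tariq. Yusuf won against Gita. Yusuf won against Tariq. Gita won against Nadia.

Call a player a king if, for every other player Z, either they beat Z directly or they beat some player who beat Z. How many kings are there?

4

Nadia reaches everyone (king).
Gita reaches everyone (king).
Alice reaches everyone (king).
Tariq cannot reach Nadia in two steps.
Yusuf reaches everyone (king).
Kings: Nadia, Gita, Alice, Yusuf — 4.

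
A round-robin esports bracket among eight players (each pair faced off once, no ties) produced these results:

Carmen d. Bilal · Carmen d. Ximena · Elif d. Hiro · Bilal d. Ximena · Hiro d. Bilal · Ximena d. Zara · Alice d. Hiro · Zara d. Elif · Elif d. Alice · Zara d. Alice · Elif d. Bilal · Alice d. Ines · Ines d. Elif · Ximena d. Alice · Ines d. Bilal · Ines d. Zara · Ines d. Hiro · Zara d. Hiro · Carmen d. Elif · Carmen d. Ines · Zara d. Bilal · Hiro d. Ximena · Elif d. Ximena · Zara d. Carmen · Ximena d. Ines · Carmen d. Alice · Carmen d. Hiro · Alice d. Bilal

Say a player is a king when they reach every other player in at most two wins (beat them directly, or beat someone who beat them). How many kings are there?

Zara reaches everyone (king).
Alice cannot reach Carmen in two steps.
Elif cannot reach Carmen in two steps.
Bilal cannot reach Elif, Carmen, Hiro in two steps.
Ines reaches everyone (king).
Carmen reaches everyone (king).
Ximena reaches everyone (king).
Hiro cannot reach Elif, Carmen in two steps.
Kings: Zara, Ines, Carmen, Ximena — 4.

4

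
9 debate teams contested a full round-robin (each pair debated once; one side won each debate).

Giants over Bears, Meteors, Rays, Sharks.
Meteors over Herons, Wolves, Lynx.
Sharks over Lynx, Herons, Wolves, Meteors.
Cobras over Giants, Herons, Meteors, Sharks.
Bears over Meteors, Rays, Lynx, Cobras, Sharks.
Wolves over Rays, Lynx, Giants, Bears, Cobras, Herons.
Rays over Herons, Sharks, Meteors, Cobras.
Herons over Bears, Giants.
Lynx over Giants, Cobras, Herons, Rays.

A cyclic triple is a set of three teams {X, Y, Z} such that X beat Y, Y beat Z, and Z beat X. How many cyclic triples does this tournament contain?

Win totals: Rays 4, Bears 5, Wolves 6, Meteors 3, Herons 2, Giants 4, Cobras 4, Lynx 4, Sharks 4.
A team with w wins dominates both others in C(w,2) triples; summing gives 6 + 10 + 15 + 3 + 1 + 6 + 6 + 6 + 6 = 59 transitive triples.
Total triples C(9,3) = 84, so cyclic triples = 84 − 59 = 25.

25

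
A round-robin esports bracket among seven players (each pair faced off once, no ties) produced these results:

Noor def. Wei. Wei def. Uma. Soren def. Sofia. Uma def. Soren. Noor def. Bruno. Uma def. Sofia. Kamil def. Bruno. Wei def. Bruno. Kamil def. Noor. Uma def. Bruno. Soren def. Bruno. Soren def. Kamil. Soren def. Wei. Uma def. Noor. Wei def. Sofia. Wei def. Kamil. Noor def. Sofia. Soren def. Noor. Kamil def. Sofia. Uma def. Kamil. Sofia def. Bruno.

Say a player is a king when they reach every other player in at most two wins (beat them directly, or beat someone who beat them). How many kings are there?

3

Wei reaches everyone (king).
Uma reaches everyone (king).
Soren reaches everyone (king).
Sofia cannot reach Wei, Uma, Soren, Noor, Kamil in two steps.
Noor cannot reach Soren in two steps.
Kamil cannot reach Uma, Soren in two steps.
Bruno cannot reach Wei, Uma, Soren, Sofia, Noor, Kamil in two steps.
Kings: Wei, Uma, Soren — 3.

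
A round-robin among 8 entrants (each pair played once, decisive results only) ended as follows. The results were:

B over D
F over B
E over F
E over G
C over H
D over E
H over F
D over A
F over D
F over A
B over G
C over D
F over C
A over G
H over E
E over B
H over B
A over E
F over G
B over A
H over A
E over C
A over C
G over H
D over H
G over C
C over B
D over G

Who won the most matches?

Win totals: A 3, B 3, C 3, D 4, E 4, F 5, G 2, H 4.
F leads with 5 wins (next highest: 4).

F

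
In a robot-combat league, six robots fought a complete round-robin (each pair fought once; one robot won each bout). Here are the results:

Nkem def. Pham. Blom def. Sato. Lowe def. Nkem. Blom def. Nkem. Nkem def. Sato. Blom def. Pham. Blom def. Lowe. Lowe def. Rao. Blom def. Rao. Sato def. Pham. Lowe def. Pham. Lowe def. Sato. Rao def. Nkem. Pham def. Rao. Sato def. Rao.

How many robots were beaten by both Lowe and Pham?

Lowe beat: Pham, Rao, Nkem, Sato.
Pham beat: Rao.
Both beat: Rao — 1.

1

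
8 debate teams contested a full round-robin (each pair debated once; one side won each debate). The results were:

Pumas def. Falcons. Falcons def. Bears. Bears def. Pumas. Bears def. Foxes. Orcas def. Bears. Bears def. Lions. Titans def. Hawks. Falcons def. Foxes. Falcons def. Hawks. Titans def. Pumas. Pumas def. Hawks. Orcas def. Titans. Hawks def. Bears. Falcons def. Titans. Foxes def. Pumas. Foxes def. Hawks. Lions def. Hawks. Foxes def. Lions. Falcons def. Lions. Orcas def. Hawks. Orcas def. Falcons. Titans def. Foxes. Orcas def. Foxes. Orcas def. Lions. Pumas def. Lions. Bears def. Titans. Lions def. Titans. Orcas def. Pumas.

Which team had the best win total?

Win totals: Lions 2, Bears 4, Hawks 1, Falcons 5, Foxes 3, Titans 3, Pumas 3, Orcas 7.
Orcas leads with 7 wins (next highest: 5).

Orcas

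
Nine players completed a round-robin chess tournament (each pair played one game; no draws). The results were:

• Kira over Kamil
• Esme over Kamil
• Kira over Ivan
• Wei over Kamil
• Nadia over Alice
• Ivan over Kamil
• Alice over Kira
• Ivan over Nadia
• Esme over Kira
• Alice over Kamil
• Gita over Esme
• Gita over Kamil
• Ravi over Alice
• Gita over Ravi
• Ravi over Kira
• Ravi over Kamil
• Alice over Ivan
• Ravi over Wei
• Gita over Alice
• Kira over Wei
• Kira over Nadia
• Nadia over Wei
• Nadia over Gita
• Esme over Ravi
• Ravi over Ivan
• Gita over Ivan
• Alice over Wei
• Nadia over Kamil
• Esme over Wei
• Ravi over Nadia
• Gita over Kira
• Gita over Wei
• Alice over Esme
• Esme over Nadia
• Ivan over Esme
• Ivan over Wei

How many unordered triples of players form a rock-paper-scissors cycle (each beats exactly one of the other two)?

10

Win totals: Ravi 6, Nadia 4, Esme 5, Alice 5, Wei 1, Gita 7, Kira 4, Ivan 4, Kamil 0.
A player with w wins dominates both others in C(w,2) triples; summing gives 15 + 6 + 10 + 10 + 0 + 21 + 6 + 6 + 0 = 74 transitive triples.
Total triples C(9,3) = 84, so cyclic triples = 84 − 74 = 10.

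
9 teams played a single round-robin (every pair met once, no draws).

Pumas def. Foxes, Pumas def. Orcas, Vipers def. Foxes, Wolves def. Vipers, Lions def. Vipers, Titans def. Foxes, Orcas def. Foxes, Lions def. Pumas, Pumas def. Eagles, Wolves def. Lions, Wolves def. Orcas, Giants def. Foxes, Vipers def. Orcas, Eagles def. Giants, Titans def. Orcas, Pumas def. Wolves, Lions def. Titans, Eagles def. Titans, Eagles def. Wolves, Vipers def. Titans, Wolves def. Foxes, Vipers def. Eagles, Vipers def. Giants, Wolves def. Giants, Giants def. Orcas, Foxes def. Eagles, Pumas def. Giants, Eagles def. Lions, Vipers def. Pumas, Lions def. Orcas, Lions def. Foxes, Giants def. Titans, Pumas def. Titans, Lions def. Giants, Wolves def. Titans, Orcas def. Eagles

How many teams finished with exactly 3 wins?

1

Win totals: Foxes 1, Orcas 2, Giants 3, Lions 6, Titans 2, Pumas 6, Vipers 6, Wolves 6, Eagles 4.
Exactly 3: Giants — 1 team.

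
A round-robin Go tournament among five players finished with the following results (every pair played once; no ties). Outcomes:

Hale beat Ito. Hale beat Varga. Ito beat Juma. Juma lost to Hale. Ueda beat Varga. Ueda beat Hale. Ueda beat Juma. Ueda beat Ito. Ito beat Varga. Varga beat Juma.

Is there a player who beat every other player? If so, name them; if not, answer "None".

Ueda has 4 wins out of 4 opponents — a perfect record.

Ueda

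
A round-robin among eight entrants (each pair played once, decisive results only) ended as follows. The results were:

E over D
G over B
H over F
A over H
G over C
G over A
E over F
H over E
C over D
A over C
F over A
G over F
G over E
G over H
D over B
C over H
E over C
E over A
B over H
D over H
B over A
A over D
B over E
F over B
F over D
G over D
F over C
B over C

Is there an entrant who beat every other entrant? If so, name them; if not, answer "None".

G has 7 wins out of 7 opponents — a perfect record.

G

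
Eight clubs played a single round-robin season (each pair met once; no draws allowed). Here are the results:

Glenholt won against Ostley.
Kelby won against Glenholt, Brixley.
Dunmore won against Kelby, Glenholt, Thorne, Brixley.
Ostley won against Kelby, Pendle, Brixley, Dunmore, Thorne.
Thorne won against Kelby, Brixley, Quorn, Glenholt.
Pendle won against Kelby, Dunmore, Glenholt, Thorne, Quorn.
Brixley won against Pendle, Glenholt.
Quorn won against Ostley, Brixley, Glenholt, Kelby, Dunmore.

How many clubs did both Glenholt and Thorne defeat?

Glenholt beat: Ostley.
Thorne beat: Quorn, Glenholt, Kelby, Brixley.
No one was beaten by both.

0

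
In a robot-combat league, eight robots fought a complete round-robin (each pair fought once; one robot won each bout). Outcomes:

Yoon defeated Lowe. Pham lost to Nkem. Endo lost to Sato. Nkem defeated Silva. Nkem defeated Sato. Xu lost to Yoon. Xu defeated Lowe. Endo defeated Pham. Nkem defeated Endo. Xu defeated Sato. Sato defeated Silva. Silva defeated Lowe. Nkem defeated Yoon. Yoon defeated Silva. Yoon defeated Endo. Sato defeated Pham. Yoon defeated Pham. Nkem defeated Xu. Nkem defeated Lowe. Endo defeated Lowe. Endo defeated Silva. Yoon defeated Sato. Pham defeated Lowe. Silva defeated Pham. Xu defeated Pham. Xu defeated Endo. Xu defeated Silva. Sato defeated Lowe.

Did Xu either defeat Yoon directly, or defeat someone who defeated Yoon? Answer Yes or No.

No

Xu did not beat Yoon directly.
Xu beat Lowe, Endo, Silva, Sato, Pham, but each of them lost to Yoon. No two-step path.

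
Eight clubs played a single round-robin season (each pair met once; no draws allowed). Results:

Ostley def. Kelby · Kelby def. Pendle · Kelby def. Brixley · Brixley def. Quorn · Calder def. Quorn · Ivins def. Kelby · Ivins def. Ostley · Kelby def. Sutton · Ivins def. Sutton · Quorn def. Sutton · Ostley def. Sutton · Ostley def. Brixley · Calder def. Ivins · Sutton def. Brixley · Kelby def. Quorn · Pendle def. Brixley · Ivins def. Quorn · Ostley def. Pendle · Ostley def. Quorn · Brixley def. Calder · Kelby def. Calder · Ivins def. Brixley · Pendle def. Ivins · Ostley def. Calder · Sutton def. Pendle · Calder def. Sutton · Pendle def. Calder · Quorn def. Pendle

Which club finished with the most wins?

Ostley

Win totals: Calder 3, Sutton 2, Pendle 3, Quorn 2, Brixley 2, Ostley 6, Kelby 5, Ivins 5.
Ostley leads with 6 wins (next highest: 5).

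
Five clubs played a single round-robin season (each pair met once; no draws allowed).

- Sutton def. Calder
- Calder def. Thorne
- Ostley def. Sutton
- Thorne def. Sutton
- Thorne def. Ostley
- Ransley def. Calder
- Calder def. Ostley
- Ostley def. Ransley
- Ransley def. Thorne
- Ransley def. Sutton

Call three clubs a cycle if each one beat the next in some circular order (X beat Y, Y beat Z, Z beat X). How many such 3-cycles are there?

4

Of the C(5,3) = 10 triples, the cyclic ones are: {Calder, Sutton, Thorne}; {Calder, Sutton, Ostley}; {Calder, Ransley, Ostley}; {Thorne, Ransley, Ostley}.
That is 4.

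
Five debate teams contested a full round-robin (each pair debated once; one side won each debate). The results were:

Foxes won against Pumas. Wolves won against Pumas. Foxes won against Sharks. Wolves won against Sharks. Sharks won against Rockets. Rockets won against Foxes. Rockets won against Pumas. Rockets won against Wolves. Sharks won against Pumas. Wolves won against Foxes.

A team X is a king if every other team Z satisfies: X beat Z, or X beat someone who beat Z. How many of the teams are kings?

3

Foxes cannot reach Wolves in two steps.
Pumas cannot reach Foxes, Rockets, Sharks, Wolves in two steps.
Rockets reaches everyone (king).
Sharks reaches everyone (king).
Wolves reaches everyone (king).
Kings: Rockets, Sharks, Wolves — 3.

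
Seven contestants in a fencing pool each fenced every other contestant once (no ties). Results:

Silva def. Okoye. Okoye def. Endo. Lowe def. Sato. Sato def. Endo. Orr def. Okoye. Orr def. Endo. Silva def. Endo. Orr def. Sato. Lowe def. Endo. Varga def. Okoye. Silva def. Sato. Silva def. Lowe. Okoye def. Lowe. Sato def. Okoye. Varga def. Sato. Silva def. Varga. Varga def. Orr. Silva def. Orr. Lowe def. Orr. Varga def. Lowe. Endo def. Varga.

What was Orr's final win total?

3

Orr's results: beat Okoye, Endo, Sato; lost to Lowe, Silva, Varga.
That is 3 wins.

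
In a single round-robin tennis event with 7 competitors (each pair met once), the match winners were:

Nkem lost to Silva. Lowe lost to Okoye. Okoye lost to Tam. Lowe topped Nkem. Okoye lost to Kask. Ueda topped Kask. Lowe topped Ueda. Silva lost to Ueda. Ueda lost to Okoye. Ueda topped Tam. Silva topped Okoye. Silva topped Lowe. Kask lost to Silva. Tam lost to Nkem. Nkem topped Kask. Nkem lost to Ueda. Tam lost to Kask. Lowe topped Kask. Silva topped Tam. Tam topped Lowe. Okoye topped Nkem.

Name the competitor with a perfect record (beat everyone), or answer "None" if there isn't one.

None

Highest win total is Silva with 5 (out of 6 possible).
Silva lost to Ueda, so no competitor went undefeated.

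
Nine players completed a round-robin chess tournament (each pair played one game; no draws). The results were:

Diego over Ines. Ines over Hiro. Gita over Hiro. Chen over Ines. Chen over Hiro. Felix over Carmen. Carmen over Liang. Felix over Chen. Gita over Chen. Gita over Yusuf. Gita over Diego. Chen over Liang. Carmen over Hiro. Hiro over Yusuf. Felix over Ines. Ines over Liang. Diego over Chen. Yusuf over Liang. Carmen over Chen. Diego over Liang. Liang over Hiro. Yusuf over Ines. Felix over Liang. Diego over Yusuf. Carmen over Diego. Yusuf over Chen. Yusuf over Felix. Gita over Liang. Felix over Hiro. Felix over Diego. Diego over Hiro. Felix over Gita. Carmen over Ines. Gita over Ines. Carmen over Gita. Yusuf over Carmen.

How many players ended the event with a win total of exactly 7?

Win totals: Liang 1, Gita 6, Carmen 6, Yusuf 5, Hiro 1, Chen 3, Diego 5, Ines 2, Felix 7.
Exactly 7: Felix — 1 player.

1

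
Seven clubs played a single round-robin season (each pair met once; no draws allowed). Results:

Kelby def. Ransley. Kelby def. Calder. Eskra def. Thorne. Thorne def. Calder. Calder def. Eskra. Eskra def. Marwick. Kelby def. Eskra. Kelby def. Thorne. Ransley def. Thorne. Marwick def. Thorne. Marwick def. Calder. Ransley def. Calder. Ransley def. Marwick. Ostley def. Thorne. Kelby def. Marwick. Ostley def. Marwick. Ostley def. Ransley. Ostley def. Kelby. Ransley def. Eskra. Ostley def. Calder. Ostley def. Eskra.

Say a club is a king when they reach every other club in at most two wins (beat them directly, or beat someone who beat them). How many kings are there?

Ransley cannot reach Ostley, Kelby in two steps.
Ostley reaches everyone (king).
Calder cannot reach Ransley, Ostley, Kelby in two steps.
Thorne cannot reach Ransley, Ostley, Kelby, Marwick in two steps.
Kelby cannot reach Ostley in two steps.
Marwick cannot reach Ransley, Ostley, Kelby in two steps.
Eskra cannot reach Ransley, Ostley, Kelby in two steps.
Kings: Ostley — 1.

1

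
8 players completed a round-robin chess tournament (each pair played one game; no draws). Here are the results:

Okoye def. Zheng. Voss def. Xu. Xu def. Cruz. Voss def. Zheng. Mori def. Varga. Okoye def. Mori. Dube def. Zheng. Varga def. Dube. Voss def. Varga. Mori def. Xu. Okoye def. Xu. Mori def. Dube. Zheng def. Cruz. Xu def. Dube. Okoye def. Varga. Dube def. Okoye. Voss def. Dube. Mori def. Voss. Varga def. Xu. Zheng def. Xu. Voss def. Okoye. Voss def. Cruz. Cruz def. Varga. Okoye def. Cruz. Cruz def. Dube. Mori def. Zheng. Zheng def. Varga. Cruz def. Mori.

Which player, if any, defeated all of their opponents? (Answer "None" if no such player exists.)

Highest win total is Voss with 6 (out of 7 possible).
Voss lost to Mori, so no player went undefeated.

None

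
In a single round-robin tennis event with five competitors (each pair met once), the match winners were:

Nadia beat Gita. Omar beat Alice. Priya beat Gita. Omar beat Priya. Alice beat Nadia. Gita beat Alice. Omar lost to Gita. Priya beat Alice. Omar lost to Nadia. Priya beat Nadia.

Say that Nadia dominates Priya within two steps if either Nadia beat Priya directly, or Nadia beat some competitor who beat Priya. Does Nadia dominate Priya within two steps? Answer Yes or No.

Yes

Nadia did not beat Priya directly.
Nadia beat Omar, Gita. Of those, Omar beat Priya.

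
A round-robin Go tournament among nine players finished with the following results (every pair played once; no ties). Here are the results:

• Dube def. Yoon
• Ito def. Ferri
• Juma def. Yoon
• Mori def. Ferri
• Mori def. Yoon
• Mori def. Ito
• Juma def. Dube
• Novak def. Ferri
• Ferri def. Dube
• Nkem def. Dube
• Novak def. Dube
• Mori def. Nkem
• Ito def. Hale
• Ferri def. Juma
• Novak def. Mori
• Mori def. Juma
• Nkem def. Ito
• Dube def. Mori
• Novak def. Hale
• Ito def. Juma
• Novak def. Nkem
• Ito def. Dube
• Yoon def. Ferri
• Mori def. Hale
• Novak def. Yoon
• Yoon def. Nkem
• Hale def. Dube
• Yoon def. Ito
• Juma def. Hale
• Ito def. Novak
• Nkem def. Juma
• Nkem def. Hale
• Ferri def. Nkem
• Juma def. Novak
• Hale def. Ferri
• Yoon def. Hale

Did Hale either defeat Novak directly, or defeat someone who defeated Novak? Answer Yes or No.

Hale did not beat Novak directly.
Hale beat Ferri, Dube, but each of them lost to Novak. No two-step path.

No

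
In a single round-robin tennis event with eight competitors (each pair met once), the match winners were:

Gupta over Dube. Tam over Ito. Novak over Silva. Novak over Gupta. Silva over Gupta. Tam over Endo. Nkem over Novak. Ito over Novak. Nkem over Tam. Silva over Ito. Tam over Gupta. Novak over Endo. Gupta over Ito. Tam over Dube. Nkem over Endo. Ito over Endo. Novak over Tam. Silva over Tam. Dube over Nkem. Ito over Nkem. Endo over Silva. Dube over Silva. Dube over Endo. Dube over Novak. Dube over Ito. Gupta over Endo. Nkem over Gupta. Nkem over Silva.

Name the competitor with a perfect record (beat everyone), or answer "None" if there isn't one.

None

Highest win total is Nkem with 5 (out of 7 possible).
Nkem lost to Ito, Dube, so no competitor went undefeated.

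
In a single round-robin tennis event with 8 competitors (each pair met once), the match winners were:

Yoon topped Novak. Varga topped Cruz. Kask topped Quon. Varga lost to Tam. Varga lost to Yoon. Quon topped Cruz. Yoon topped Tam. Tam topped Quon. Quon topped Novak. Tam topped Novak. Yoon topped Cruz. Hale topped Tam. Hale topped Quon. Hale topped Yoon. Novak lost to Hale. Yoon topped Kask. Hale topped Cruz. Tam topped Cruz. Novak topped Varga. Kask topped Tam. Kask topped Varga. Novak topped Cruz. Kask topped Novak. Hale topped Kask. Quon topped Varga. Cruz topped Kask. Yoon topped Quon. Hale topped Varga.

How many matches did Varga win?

1

Varga's results: beat Cruz; lost to Tam, Hale, Novak, Kask, Yoon, Quon.
That is 1 win.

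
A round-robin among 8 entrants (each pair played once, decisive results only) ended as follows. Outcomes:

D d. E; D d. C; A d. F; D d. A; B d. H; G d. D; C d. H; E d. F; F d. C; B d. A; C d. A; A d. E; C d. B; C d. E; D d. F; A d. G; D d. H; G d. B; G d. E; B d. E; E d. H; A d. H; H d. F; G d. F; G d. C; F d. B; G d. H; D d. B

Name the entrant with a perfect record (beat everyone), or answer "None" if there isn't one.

None

Highest win total is G with 6 (out of 7 possible).
G lost to A, so no entrant went undefeated.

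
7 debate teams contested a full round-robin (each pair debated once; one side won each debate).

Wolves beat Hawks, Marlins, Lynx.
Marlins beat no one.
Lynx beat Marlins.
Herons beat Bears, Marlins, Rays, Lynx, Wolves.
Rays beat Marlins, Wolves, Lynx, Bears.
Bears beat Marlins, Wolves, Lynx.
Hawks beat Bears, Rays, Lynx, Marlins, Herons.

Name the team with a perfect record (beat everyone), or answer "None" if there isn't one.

Highest win total is Herons with 5 (out of 6 possible).
Herons lost to Hawks, so no team went undefeated.

None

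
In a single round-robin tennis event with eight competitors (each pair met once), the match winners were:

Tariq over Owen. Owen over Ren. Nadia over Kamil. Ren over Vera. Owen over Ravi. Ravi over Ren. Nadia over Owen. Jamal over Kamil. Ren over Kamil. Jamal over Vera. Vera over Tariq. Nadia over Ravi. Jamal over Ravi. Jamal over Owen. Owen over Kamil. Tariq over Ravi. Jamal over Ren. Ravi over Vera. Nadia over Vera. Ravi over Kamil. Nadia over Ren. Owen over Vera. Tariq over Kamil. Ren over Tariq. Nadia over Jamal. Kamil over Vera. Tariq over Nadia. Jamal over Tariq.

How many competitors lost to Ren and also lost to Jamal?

Ren beat: Kamil, Vera, Tariq.
Jamal beat: Kamil, Vera, Owen, Ren, Tariq, Ravi.
Both beat: Kamil, Vera, Tariq — 3.

3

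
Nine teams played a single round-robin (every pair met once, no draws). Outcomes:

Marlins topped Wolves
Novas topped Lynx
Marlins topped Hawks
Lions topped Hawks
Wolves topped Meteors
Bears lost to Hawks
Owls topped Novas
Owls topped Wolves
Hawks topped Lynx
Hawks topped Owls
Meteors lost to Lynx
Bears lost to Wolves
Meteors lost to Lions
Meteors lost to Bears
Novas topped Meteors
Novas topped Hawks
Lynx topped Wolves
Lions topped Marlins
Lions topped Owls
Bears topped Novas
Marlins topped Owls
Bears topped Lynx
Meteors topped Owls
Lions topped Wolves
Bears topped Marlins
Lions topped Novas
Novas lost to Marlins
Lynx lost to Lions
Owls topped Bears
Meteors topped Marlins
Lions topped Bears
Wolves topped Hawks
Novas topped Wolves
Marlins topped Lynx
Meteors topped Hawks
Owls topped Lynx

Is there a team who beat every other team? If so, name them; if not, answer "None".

Lions has 8 wins out of 8 opponents — a perfect record.

Lions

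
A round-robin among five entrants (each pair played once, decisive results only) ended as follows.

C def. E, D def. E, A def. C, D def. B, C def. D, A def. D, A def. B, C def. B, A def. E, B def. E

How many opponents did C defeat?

C's results: beat B, D, E; lost to A.
That is 3 wins.

3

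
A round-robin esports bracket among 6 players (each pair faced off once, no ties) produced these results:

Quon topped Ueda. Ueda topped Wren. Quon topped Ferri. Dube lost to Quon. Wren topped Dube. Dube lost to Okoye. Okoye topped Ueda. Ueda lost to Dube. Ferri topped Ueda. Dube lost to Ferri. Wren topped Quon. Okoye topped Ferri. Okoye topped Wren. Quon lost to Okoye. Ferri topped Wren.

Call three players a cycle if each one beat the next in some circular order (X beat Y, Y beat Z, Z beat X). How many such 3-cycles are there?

3

Win totals: Ferri 3, Wren 2, Dube 1, Quon 3, Ueda 1, Okoye 5.
A player with w wins dominates both others in C(w,2) triples; summing gives 3 + 1 + 0 + 3 + 0 + 10 = 17 transitive triples.
Total triples C(6,3) = 20, so cyclic triples = 20 − 17 = 3.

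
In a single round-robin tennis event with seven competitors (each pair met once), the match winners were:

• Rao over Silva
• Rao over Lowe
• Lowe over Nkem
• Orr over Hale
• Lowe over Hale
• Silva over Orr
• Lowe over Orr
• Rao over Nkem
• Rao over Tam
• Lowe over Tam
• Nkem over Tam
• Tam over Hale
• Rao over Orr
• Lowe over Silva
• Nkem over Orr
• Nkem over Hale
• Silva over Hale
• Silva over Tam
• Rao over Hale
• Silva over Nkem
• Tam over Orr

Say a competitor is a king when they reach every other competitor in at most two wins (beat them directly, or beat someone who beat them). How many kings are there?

1

Rao reaches everyone (king).
Nkem cannot reach Rao, Silva, Lowe in two steps.
Silva cannot reach Rao, Lowe in two steps.
Lowe cannot reach Rao in two steps.
Hale cannot reach Rao, Nkem, Silva, Lowe, Orr, Tam in two steps.
Orr cannot reach Rao, Nkem, Silva, Lowe, Tam in two steps.
Tam cannot reach Rao, Nkem, Silva, Lowe in two steps.
Kings: Rao — 1.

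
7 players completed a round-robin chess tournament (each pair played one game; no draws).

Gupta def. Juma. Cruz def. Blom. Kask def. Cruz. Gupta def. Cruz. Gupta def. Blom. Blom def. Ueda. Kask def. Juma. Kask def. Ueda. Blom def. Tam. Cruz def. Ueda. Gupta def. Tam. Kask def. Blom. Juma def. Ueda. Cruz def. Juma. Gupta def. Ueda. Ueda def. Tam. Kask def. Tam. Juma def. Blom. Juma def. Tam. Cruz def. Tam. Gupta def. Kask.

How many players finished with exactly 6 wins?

1

Win totals: Blom 2, Juma 3, Ueda 1, Tam 0, Cruz 4, Kask 5, Gupta 6.
Exactly 6: Gupta — 1 player.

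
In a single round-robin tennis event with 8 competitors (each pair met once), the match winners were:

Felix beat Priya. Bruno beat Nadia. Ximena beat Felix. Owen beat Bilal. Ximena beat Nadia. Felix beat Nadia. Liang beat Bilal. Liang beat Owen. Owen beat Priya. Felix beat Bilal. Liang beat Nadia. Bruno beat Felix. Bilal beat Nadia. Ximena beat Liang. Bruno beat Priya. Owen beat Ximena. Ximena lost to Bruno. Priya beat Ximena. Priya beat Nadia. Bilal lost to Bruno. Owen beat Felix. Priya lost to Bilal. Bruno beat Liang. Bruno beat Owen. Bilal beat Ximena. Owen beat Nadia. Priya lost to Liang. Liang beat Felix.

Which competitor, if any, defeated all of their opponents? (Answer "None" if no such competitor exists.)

Bruno has 7 wins out of 7 opponents — a perfect record.

Bruno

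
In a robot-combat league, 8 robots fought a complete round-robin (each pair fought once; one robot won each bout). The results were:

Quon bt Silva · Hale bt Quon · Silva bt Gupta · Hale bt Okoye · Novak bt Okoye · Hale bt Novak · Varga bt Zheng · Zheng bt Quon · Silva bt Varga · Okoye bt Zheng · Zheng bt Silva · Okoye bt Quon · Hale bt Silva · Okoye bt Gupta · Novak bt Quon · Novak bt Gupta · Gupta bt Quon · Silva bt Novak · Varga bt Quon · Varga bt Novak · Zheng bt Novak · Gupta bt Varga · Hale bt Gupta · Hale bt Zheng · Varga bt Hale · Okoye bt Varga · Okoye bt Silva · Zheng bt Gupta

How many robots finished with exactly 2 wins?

Win totals: Varga 4, Okoye 5, Hale 6, Zheng 4, Silva 3, Novak 3, Quon 1, Gupta 2.
Exactly 2: Gupta — 1 robot.

1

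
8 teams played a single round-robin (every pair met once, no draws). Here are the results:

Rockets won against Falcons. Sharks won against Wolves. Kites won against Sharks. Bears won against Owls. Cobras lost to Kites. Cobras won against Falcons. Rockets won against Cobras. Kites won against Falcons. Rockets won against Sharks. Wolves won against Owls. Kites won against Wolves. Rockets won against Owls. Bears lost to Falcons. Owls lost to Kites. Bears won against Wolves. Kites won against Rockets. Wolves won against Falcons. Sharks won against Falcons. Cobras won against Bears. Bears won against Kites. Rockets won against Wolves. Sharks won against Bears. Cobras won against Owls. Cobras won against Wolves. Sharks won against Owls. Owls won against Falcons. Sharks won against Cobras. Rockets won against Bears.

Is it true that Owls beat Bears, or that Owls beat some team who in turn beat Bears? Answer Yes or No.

Owls did not beat Bears directly.
Owls beat Falcons. Of those, Falcons beat Bears.

Yes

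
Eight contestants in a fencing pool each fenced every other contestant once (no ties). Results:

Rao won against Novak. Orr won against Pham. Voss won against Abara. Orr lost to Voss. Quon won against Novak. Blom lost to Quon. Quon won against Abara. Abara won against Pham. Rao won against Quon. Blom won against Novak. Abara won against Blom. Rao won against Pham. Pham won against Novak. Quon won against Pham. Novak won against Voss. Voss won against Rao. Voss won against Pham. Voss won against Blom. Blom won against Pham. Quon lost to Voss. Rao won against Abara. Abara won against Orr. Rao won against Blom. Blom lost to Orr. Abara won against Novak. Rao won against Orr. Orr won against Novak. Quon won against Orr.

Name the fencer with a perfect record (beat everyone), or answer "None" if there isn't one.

Highest win total is Voss with 6 (out of 7 possible).
Voss lost to Novak, so no fencer went undefeated.

None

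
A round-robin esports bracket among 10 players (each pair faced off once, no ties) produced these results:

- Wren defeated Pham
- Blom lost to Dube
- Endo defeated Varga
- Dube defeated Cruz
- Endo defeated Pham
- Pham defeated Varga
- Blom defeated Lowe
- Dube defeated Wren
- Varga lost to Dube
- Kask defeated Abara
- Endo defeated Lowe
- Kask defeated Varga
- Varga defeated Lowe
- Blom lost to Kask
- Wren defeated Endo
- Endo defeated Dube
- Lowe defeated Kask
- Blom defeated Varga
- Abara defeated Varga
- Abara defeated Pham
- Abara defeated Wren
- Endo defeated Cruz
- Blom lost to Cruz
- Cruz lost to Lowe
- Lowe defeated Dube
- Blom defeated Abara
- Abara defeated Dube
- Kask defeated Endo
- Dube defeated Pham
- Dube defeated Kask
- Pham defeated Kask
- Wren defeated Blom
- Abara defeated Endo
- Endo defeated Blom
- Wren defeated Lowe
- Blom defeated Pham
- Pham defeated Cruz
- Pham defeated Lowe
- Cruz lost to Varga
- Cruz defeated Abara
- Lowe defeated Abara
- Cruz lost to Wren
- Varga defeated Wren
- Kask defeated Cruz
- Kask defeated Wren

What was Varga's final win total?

Varga's results: beat Wren, Lowe, Cruz; lost to Endo, Kask, Dube, Abara, Pham, Blom.
That is 3 wins.

3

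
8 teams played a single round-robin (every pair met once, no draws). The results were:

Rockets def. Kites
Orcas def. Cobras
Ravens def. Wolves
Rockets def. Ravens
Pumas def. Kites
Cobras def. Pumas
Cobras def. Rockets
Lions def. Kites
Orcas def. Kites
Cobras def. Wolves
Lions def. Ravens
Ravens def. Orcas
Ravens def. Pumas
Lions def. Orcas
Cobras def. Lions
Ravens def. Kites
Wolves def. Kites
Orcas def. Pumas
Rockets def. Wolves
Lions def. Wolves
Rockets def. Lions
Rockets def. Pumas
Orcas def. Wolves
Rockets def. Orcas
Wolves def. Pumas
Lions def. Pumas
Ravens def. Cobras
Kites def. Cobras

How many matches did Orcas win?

Orcas' results: beat Pumas, Wolves, Cobras, Kites; lost to Rockets, Lions, Ravens.
That is 4 wins.

4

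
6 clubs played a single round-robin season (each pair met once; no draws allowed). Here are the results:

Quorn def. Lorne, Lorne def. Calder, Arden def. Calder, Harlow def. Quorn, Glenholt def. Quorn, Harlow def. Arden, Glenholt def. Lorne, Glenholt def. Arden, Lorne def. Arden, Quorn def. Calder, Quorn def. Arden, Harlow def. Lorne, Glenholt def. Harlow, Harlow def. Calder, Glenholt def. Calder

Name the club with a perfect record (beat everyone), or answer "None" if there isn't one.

Glenholt has 5 wins out of 5 opponents — a perfect record.

Glenholt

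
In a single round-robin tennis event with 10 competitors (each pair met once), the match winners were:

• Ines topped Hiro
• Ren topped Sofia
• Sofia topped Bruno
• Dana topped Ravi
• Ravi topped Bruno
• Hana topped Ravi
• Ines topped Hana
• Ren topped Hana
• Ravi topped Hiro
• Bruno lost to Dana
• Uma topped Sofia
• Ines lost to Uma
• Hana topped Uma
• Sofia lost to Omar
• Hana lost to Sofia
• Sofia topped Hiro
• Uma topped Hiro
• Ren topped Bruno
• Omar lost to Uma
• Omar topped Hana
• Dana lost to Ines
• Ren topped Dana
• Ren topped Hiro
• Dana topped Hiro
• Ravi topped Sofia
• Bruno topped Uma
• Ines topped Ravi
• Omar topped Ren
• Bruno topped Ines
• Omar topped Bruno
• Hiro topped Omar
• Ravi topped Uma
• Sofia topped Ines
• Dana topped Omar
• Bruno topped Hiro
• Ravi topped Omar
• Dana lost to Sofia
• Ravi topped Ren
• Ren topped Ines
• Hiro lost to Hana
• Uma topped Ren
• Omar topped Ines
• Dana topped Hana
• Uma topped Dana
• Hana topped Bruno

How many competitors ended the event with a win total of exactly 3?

Win totals: Uma 6, Omar 5, Ren 6, Ines 4, Hiro 1, Bruno 3, Hana 4, Sofia 5, Ravi 6, Dana 5.
Exactly 3: Bruno — 1 competitor.

1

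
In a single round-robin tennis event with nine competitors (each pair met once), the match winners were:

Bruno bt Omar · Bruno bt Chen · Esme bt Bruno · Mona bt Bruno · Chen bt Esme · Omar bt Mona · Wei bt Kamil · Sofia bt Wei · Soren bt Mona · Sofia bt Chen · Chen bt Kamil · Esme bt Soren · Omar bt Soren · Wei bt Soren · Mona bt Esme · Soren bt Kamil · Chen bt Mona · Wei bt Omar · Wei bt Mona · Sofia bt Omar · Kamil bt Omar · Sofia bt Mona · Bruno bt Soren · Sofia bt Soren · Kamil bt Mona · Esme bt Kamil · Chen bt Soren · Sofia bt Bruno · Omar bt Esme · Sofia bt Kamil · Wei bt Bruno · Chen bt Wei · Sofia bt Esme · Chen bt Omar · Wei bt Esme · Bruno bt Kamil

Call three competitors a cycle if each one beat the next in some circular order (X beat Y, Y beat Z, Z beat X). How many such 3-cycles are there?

Win totals: Wei 6, Esme 3, Chen 6, Sofia 8, Kamil 2, Omar 3, Soren 2, Bruno 4, Mona 2.
A competitor with w wins dominates both others in C(w,2) triples; summing gives 15 + 3 + 15 + 28 + 1 + 3 + 1 + 6 + 1 = 73 transitive triples.
Total triples C(9,3) = 84, so cyclic triples = 84 − 73 = 11.

11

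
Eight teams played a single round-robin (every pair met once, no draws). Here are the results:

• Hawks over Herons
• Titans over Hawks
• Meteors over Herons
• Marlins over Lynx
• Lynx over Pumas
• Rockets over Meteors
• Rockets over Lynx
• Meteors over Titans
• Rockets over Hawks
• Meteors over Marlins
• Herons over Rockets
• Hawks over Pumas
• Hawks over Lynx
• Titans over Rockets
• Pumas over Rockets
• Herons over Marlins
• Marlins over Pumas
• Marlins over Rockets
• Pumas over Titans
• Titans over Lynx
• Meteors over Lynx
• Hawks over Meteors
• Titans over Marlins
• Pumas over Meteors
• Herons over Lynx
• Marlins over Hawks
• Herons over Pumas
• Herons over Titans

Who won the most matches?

Herons

Win totals: Meteors 4, Lynx 1, Pumas 3, Hawks 4, Herons 5, Rockets 3, Marlins 4, Titans 4.
Herons leads with 5 wins (next highest: 4).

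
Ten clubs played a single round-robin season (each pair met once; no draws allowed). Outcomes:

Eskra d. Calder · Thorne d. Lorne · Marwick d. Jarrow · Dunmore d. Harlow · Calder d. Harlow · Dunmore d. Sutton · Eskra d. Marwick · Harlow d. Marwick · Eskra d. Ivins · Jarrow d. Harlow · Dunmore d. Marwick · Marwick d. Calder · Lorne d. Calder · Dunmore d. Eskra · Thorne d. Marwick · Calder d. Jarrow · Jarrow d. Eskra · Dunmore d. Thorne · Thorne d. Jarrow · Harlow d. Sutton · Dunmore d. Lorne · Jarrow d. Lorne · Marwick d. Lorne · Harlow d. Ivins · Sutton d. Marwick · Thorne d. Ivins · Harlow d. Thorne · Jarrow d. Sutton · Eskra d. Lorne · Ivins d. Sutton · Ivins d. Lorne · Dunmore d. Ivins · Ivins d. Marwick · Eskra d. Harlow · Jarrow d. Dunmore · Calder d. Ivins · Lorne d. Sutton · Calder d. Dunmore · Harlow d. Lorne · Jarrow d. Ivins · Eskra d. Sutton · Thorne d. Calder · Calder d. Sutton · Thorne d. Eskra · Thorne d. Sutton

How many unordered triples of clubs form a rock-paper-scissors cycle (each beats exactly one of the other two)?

Win totals: Lorne 2, Harlow 5, Sutton 1, Calder 5, Jarrow 6, Thorne 7, Dunmore 7, Marwick 3, Eskra 6, Ivins 3.
A club with w wins dominates both others in C(w,2) triples; summing gives 1 + 10 + 0 + 10 + 15 + 21 + 21 + 3 + 15 + 3 = 99 transitive triples.
Total triples C(10,3) = 120, so cyclic triples = 120 − 99 = 21.

21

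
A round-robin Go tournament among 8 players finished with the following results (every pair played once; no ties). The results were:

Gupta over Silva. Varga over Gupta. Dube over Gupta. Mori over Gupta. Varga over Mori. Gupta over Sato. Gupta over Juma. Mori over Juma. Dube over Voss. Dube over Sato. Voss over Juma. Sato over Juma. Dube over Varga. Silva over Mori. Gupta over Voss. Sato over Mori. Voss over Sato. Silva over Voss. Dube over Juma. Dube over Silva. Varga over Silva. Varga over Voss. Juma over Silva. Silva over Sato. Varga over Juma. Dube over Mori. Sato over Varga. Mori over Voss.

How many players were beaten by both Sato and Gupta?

1

Sato beat: Varga, Juma, Mori.
Gupta beat: Silva, Voss, Juma, Sato.
Both beat: Juma — 1.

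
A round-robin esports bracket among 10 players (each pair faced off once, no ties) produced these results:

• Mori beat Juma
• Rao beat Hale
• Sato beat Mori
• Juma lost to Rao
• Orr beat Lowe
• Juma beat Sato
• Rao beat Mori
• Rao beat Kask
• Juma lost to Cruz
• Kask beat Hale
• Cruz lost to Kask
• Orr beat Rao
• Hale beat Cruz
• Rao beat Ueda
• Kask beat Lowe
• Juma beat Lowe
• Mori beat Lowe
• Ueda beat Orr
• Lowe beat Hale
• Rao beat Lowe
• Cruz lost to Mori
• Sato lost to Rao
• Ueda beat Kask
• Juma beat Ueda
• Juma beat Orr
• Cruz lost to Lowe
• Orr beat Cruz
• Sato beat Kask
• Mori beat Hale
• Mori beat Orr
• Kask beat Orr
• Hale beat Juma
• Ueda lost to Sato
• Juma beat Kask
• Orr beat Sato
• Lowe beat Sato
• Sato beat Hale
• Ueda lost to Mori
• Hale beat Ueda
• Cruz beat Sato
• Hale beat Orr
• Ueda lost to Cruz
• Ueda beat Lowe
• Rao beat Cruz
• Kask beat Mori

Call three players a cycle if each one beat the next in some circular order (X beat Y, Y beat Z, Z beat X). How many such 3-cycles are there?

Win totals: Cruz 3, Hale 4, Lowe 3, Orr 4, Rao 8, Ueda 3, Juma 5, Sato 4, Kask 5, Mori 6.
A player with w wins dominates both others in C(w,2) triples; summing gives 3 + 6 + 3 + 6 + 28 + 3 + 10 + 6 + 10 + 15 = 90 transitive triples.
Total triples C(10,3) = 120, so cyclic triples = 120 − 90 = 30.

30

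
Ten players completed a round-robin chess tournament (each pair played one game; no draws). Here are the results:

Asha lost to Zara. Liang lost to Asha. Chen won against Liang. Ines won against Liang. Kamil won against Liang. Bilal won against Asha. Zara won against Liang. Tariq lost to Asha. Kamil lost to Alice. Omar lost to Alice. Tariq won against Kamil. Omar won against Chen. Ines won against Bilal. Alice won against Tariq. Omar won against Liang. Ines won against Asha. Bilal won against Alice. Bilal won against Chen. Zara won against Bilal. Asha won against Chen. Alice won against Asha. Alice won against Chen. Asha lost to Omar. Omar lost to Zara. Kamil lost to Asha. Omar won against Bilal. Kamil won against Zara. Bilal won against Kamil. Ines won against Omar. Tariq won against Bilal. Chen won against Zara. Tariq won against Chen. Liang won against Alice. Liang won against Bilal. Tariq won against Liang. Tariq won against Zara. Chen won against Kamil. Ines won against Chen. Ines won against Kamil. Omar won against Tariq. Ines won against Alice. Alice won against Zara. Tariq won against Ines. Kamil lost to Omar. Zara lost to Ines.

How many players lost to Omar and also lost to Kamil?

Omar beat: Tariq, Asha, Bilal, Liang, Chen, Kamil.
Kamil beat: Zara, Liang.
Both beat: Liang — 1.

1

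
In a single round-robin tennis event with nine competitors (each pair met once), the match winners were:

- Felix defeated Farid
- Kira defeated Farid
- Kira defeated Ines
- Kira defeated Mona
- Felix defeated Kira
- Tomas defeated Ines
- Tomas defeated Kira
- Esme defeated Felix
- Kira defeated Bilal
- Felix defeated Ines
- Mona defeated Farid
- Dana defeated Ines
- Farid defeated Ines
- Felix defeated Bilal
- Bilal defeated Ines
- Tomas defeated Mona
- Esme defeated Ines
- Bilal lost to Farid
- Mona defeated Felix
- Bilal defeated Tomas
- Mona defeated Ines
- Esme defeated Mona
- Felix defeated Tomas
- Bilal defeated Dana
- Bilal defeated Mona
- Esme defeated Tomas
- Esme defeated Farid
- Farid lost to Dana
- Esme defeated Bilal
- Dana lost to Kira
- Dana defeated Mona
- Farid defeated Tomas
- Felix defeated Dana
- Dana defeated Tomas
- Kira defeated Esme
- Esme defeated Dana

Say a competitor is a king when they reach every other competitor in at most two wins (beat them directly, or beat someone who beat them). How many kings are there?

Farid cannot reach Felix, Esme in two steps.
Mona cannot reach Esme in two steps.
Felix reaches everyone (king).
Esme reaches everyone (king).
Bilal cannot reach Esme in two steps.
Tomas reaches everyone (king).
Ines cannot reach Farid, Mona, Felix, Esme, Bilal, Tomas, Dana, Kira in two steps.
Dana cannot reach Esme in two steps.
Kira reaches everyone (king).
Kings: Felix, Esme, Tomas, Kira — 4.

4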